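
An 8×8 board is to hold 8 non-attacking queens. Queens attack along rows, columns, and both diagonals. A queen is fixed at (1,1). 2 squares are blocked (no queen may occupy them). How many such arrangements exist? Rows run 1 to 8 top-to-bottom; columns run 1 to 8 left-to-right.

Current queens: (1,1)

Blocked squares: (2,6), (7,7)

Branch on row 2: col 3 → 0; col 4 → 0; col 5 → 1; col 7 → 2; col 8 → 0.
Sum: 0 + 0 + 1 + 2 + 0 = 3.

3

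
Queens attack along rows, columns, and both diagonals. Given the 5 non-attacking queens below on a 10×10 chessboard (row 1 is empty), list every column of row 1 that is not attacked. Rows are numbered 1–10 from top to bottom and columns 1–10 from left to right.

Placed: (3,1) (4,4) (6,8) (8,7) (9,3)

columns 2, 5, 6, 9, 10

(3,1) attacks row 1 at column 1 and diagonals 3.
(4,4) attacks row 1 at column 4 and diagonals 1, 7.
(6,8) attacks row 1 at column 8 and diagonals 3.
(8,7) attacks row 1 at column 7.
(9,3) attacks row 1 at column 3.
Attacked columns: {1, 3, 4, 7, 8}. Safe: {2, 5, 6, 9, 10}.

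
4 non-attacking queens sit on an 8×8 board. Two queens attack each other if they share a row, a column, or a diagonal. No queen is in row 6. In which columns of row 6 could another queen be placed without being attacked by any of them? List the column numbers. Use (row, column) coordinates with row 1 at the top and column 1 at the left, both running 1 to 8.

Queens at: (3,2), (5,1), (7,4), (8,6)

columns 7

(3,2) attacks row 6 at column 2 and diagonals 5.
(5,1) attacks row 6 at column 1 and diagonals 2.
(7,4) attacks row 6 at column 4 and diagonals 3, 5.
(8,6) attacks row 6 at column 6 and diagonals 4, 8.
Attacked columns: {1, 2, 3, 4, 5, 6, 8}. Safe: {7}.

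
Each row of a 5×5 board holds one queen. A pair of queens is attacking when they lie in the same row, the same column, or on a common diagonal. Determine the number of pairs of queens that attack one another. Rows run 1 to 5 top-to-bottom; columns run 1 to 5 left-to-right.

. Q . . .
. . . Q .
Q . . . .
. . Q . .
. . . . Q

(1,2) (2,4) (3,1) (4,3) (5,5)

All columns are distinct and no two queens satisfy |Δrow| = |Δcol|, so no pair attacks.

0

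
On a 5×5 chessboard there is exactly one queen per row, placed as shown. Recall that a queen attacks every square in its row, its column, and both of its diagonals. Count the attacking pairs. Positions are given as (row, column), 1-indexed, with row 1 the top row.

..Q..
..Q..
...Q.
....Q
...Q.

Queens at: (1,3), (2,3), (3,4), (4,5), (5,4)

6

Same column: (1,3)–(2,3) (column 3); (3,4)–(5,4) (column 4).
Same diagonal: (2,3)–(3,4) (|2−3| = |3−4| = 1); (2,3)–(4,5) (|2−4| = |3−5| = 2); (3,4)–(4,5) (|3−4| = |4−5| = 1); (4,5)–(5,4) (|4−5| = |5−4| = 1).
Total attacking pairs: 6.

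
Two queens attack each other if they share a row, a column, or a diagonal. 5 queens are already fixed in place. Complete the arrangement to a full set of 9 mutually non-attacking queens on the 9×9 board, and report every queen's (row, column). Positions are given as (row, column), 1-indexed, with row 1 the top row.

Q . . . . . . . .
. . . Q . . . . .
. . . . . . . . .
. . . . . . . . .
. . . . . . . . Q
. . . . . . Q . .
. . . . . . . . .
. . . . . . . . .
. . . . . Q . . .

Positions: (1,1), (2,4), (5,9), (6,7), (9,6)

(1,1) (2,4) (3,8) (4,3) (5,9) (6,7) (7,5) (8,2) (9,6)

Row 3: attacked by (1,1)→{1,3}; (2,4)→{3,4,5}; (5,9)→{7,9}; (6,7)→{4,7}; (9,6)→{6}. Safe: 2, 8. Place at column 8.
Row 4: attacked by (1,1)→{1,4}; (2,4)→{2,4,6}; (3,8)→{7,8,9}; (5,9)→{8,9}; (6,7)→{5,7,9}; (9,6)→{1,6}. Safe: 3. Place at column 3.
Row 7: attacked by (1,1)→{1,7}; (2,4)→{4,9}; (3,8)→{4,8}; (4,3)→{3,6}; (5,9)→{7,9}; (6,7)→{6,7,8}; (9,6)→{4,6,8}. Safe: 2, 5. Place at column 5.
Row 8: attacked by (1,1)→{1,8}; (2,4)→{4}; (3,8)→{3,8}; (4,3)→{3,7}; (5,9)→{6,9}; (6,7)→{5,7,9}; (7,5)→{4,5,6}; (9,6)→{5,6,7}. Safe: 2. Place at column 2.
Columns [1, 4, 8, 3, 9, 7, 5, 2, 6], r−c [0, -2, -5, 1, -4, -1, 2, 6, 3], r+c [2, 6, 11, 7, 14, 13, 12, 10, 15] are all distinct, so no two queens attack.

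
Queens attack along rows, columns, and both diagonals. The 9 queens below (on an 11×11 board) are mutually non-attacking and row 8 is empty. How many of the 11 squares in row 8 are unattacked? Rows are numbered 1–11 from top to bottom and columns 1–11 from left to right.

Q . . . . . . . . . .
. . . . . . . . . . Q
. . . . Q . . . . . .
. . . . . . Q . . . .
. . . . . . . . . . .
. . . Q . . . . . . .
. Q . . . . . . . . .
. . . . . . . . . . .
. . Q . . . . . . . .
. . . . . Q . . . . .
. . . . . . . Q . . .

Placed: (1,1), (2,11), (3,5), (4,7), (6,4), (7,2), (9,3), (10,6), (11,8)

(1,1) attacks row 8 at column 1 and diagonals 8.
(2,11) attacks row 8 at column 11 and diagonals 5.
(3,5) attacks row 8 at column 5 and diagonals 10.
(4,7) attacks row 8 at column 7 and diagonals 3, 11.
(6,4) attacks row 8 at column 4 and diagonals 2, 6.
(7,2) attacks row 8 at column 2 and diagonals 1, 3.
(9,3) attacks row 8 at column 3 and diagonals 2, 4.
(10,6) attacks row 8 at column 6 and diagonals 4, 8.
(11,8) attacks row 8 at column 8 and diagonals 5, 11.
Attacked columns: {1, 2, 3, 4, 5, 6, 7, 8, 10, 11}. Safe: {9}.

1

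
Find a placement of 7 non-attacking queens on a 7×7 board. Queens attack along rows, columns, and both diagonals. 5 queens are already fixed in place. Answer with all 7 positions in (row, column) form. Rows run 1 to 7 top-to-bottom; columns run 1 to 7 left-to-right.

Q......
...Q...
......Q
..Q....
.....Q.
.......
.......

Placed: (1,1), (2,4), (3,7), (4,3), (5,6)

(1,1) (2,4) (3,7) (4,3) (5,6) (6,2) (7,5)

Row 6: attacked by (1,1)→{1,6}; (2,4)→{4}; (3,7)→{4,7}; (4,3)→{1,3,5}; (5,6)→{5,6,7}. Safe: 2. Place at column 2.
Row 7: attacked by (1,1)→{1,7}; (2,4)→{4}; (3,7)→{3,7}; (4,3)→{3,6}; (5,6)→{4,6}; (6,2)→{1,2,3}. Safe: 5. Place at column 5.
Columns [1, 4, 7, 3, 6, 2, 5], r−c [0, -2, -4, 1, -1, 4, 2], r+c [2, 6, 10, 7, 11, 8, 12] are all distinct, so no two queens attack.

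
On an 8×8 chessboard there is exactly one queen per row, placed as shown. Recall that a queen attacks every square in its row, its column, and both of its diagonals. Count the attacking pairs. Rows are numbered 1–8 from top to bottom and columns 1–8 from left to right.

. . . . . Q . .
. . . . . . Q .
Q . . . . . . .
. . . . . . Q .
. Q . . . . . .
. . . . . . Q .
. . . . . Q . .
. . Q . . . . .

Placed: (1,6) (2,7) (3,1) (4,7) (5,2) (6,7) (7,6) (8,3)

8

Same column: (1,6)–(7,6) (column 6); (2,7)–(4,7) (column 7); (2,7)–(6,7) (column 7); (4,7)–(6,7) (column 7).
Same diagonal: (1,6)–(2,7) (|1−2| = |6−7| = 1); (1,6)–(5,2) (|1−5| = |6−2| = 4); (4,7)–(8,3) (|4−8| = |7−3| = 4); (6,7)–(7,6) (|6−7| = |7−6| = 1).
Total attacking pairs: 8.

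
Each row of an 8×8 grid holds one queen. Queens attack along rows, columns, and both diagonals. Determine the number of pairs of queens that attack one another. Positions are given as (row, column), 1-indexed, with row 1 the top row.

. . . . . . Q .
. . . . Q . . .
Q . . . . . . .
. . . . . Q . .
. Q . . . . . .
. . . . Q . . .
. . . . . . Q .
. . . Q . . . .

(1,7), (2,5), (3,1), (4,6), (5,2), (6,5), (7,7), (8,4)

3

Same column: (1,7)–(7,7) (column 7); (2,5)–(6,5) (column 5).
Same diagonal: (2,5)–(5,2) (|2−5| = |5−2| = 3).
Total attacking pairs: 3.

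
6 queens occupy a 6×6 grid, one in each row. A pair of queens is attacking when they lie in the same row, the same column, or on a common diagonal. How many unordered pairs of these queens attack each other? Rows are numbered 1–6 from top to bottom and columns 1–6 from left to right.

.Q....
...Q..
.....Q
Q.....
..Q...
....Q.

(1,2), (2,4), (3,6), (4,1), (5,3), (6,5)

0

All columns are distinct and no two queens satisfy |Δrow| = |Δcol|, so no pair attacks.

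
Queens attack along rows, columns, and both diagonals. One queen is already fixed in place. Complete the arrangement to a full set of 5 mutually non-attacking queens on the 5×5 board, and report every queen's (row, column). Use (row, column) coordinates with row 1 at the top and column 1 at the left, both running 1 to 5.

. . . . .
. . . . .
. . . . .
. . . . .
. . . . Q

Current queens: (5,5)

(1,2) (2,4) (3,1) (4,3) (5,5)

Row 1: attacked by (5,5)→{1,5}. Safe: 2, 3, 4. Place at column 2.
Row 2: attacked by (1,2)→{1,2,3}; (5,5)→{2,5}. Safe: 4. Place at column 4.
Row 3: attacked by (1,2)→{2,4}; (2,4)→{3,4,5}; (5,5)→{3,5}. Safe: 1. Place at column 1.
Row 4: attacked by (1,2)→{2,5}; (2,4)→{2,4}; (3,1)→{1,2}; (5,5)→{4,5}. Safe: 3. Place at column 3.
Columns [2, 4, 1, 3, 5], r−c [-1, -2, 2, 1, 0], r+c [3, 6, 4, 7, 10] are all distinct, so no two queens attack.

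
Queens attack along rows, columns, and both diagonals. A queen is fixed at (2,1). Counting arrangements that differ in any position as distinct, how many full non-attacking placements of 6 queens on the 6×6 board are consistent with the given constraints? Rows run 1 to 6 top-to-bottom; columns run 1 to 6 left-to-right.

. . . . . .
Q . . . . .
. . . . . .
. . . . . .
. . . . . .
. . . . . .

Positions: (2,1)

Branch on row 1: col 3 → 0; col 4 → 1; col 5 → 0; col 6 → 0.
Sum: 0 + 1 + 0 + 0 = 1.

1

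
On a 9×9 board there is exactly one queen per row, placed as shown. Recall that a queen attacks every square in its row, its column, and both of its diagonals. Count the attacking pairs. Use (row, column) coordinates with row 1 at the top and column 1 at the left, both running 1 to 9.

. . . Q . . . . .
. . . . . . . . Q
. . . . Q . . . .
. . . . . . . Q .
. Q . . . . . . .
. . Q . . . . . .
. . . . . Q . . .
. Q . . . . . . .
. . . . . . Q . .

2

Same column: (5,2)–(8,2) (column 2).
Same diagonal: (5,2)–(6,3) (|5−6| = |2−3| = 1).
Total attacking pairs: 2.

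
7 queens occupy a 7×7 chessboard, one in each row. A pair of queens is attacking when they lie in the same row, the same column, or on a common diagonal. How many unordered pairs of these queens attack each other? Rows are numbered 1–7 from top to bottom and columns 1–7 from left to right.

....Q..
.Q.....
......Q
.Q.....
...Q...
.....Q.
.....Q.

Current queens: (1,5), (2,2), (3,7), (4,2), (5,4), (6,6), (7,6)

6

Same column: (2,2)–(4,2) (column 2); (6,6)–(7,6) (column 6).
Same diagonal: (1,5)–(3,7) (|1−3| = |5−7| = 2); (1,5)–(4,2) (|1−4| = |5−2| = 3); (2,2)–(6,6) (|2−6| = |2−6| = 4); (5,4)–(7,6) (|5−7| = |4−6| = 2).
Total attacking pairs: 6.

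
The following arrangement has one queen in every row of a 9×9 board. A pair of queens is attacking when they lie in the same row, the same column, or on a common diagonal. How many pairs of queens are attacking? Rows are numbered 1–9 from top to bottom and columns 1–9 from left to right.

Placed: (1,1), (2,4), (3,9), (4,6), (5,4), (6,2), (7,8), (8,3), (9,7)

2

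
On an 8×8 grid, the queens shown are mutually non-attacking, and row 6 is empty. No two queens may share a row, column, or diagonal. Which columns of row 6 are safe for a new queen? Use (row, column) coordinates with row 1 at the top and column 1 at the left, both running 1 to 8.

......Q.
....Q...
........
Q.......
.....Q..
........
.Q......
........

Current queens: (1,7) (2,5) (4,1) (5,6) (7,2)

columns 4, 8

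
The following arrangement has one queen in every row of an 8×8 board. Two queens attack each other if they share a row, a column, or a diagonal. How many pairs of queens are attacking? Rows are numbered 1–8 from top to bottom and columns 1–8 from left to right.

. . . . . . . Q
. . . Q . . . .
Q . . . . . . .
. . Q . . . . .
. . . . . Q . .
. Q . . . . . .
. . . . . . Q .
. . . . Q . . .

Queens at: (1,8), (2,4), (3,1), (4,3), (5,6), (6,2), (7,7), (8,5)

All columns are distinct and no two queens satisfy |Δrow| = |Δcol|, so no pair attacks.

0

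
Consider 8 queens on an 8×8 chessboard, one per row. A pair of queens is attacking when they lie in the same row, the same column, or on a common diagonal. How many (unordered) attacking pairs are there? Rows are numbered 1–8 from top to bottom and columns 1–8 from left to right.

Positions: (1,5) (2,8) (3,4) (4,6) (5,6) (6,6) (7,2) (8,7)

5

Same column: (4,6)–(5,6) (column 6); (4,6)–(6,6) (column 6); (5,6)–(6,6) (column 6).
Same diagonal: (2,8)–(4,6) (|2−4| = |8−6| = 2); (3,4)–(5,6) (|3−5| = |4−6| = 2).
Total attacking pairs: 5.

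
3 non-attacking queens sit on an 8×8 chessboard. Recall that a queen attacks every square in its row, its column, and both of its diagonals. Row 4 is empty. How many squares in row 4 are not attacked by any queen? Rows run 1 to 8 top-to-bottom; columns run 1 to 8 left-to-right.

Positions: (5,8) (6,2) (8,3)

3

(5,8) attacks row 4 at column 8 and diagonals 7.
(6,2) attacks row 4 at column 2 and diagonals 4.
(8,3) attacks row 4 at column 3 and diagonals 7.
Attacked columns: {2, 3, 4, 7, 8}. Safe: {1, 5, 6}.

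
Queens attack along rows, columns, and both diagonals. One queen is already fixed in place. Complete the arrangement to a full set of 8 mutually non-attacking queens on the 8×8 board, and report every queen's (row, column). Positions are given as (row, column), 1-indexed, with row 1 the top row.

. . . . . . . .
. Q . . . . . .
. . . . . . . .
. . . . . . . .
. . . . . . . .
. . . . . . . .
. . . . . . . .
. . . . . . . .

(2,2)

(1,4) (2,2) (3,5) (4,8) (5,6) (6,1) (7,3) (8,7)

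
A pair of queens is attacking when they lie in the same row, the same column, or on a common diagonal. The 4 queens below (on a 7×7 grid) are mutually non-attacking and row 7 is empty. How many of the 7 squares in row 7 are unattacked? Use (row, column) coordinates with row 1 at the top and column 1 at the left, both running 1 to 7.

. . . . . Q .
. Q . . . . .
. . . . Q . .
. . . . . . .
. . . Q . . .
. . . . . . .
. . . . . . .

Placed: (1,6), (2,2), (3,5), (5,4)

1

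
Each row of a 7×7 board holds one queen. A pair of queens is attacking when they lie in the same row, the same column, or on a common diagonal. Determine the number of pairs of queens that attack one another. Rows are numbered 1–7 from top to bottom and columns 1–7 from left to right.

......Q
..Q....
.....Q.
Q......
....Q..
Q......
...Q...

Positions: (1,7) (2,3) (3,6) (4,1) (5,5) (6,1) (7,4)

Same column: (4,1)–(6,1) (column 1).
Same diagonal: (2,3)–(4,1) (|2−4| = |3−1| = 2); (4,1)–(7,4) (|4−7| = |1−4| = 3).
Total attacking pairs: 3.

3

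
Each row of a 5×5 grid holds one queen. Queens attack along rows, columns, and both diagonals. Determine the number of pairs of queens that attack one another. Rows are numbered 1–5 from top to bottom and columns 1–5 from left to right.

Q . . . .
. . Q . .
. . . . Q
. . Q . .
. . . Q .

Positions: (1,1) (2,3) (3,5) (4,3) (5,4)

Same column: (2,3)–(4,3) (column 3).
Same diagonal: (4,3)–(5,4) (|4−5| = |3−4| = 1).
Total attacking pairs: 2.

2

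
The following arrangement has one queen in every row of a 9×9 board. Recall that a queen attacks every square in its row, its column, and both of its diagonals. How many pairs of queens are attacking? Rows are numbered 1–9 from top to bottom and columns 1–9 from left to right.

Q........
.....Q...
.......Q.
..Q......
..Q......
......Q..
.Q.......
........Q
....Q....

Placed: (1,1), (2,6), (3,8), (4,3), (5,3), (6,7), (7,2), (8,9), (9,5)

3

Same column: (4,3)–(5,3) (column 3).
Same diagonal: (2,6)–(5,3) (|2−5| = |6−3| = 3); (6,7)–(8,9) (|6−8| = |7−9| = 2).
Total attacking pairs: 3.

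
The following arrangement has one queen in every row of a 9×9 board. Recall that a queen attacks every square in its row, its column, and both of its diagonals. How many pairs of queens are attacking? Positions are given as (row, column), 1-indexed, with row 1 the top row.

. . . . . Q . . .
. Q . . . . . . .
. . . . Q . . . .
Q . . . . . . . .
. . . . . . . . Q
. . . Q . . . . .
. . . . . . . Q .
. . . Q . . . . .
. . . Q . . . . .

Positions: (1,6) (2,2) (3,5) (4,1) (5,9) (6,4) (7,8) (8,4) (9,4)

Same column: (6,4)–(8,4) (column 4); (6,4)–(9,4) (column 4); (8,4)–(9,4) (column 4).
Total attacking pairs: 3.

3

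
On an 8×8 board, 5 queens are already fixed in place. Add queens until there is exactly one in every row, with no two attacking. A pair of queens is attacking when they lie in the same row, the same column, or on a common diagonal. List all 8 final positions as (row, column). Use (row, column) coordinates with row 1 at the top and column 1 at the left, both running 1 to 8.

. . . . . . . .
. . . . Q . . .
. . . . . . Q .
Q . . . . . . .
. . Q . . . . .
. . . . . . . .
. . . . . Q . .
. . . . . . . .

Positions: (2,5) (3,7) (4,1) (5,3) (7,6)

(1,2) (2,5) (3,7) (4,1) (5,3) (6,8) (7,6) (8,4)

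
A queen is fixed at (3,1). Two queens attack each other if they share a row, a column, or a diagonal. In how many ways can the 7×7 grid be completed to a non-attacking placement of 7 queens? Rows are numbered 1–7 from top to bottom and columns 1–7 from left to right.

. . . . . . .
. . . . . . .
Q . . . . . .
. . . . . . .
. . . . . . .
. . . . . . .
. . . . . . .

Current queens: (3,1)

6

Branch on row 1: col 2 → 2; col 4 → 1; col 5 → 1; col 6 → 1; col 7 → 1.
Sum: 2 + 1 + 1 + 1 + 1 = 6.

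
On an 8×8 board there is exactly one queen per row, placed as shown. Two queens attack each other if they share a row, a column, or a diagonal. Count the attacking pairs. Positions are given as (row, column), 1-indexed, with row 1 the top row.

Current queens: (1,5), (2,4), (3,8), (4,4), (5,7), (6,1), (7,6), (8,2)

Same column: (2,4)–(4,4) (column 4).
Same diagonal: (1,5)–(2,4) (|1−2| = |5−4| = 1); (2,4)–(5,7) (|2−5| = |4−7| = 3).
Total attacking pairs: 3.

3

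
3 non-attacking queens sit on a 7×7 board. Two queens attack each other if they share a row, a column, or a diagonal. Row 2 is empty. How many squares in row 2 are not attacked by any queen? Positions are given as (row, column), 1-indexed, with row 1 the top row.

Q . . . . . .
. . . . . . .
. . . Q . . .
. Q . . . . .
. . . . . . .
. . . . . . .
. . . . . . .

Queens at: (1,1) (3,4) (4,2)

2

(1,1) attacks row 2 at column 1 and diagonals 2.
(3,4) attacks row 2 at column 4 and diagonals 3, 5.
(4,2) attacks row 2 at column 2 and diagonals 4.
Attacked columns: {1, 2, 3, 4, 5}. Safe: {6, 7}.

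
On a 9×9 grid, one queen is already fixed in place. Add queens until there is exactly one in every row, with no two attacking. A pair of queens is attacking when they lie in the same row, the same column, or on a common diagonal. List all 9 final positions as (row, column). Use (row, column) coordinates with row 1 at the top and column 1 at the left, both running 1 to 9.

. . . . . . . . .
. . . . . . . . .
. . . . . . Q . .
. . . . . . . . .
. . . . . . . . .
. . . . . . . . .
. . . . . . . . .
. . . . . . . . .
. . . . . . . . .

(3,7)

Row 1: attacked by (3,7)→{5,7,9}. Safe: 1, 2, 3, 4, 6, 8. Place at column 1.
Row 2: attacked by (1,1)→{1,2}; (3,7)→{6,7,8}. Safe: 3, 4, 5, 9. Place at column 5.
Row 4: attacked by (1,1)→{1,4}; (2,5)→{3,5,7}; (3,7)→{6,7,8}. Safe: 2, 9. Place at column 2.
Row 5: attacked by (1,1)→{1,5}; (2,5)→{2,5,8}; (3,7)→{5,7,9}; (4,2)→{1,2,3}. Safe: 4, 6. Place at column 6.
Row 6: attacked by (1,1)→{1,6}; (2,5)→{1,5,9}; (3,7)→{4,7}; (4,2)→{2,4}; (5,6)→{5,6,7}. Safe: 3, 8. Place at column 3.
Row 7: attacked by (1,1)→{1,7}; (2,5)→{5}; (3,7)→{3,7}; (4,2)→{2,5}; (5,6)→{4,6,8}; (6,3)→{2,3,4}. Safe: 9. Place at column 9.
Row 8: attacked by (1,1)→{1,8}; (2,5)→{5}; (3,7)→{2,7}; (4,2)→{2,6}; (5,6)→{3,6,9}; (6,3)→{1,3,5}; (7,9)→{8,9}. Safe: 4. Place at column 4.
Row 9: attacked by (1,1)→{1,9}; (2,5)→{5}; (3,7)→{1,7}; (4,2)→{2,7}; (5,6)→{2,6}; (6,3)→{3,6}; (7,9)→{7,9}; (8,4)→{3,4,5}. Safe: 8. Place at column 8.
Columns [1, 5, 7, 2, 6, 3, 9, 4, 8], r−c [0, -3, -4, 2, -1, 3, -2, 4, 1], r+c [2, 7, 10, 6, 11, 9, 16, 12, 17] are all distinct, so no two queens attack.

(1,1) (2,5) (3,7) (4,2) (5,6) (6,3) (7,9) (8,4) (9,8)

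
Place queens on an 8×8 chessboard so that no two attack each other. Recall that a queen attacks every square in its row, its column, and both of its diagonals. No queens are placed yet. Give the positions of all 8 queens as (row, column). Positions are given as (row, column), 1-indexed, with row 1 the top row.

(1,6) (2,8) (3,2) (4,4) (5,1) (6,7) (7,5) (8,3)

Row 1: Safe: 1, 2, 3, 4, 5, 6, 7, 8. Place at column 6.
Row 2: attacked by (1,6)→{5,6,7}. Safe: 1, 2, 3, 4, 8. Place at column 8.
Row 3: attacked by (1,6)→{4,6,8}; (2,8)→{7,8}. Safe: 1, 2, 3, 5. Place at column 2.
Row 4: attacked by (1,6)→{3,6}; (2,8)→{6,8}; (3,2)→{1,2,3}. Safe: 4, 5, 7. Place at column 4.
Row 5: attacked by (1,6)→{2,6}; (2,8)→{5,8}; (3,2)→{2,4}; (4,4)→{3,4,5}. Safe: 1, 7. Place at column 1.
Row 6: attacked by (1,6)→{1,6}; (2,8)→{4,8}; (3,2)→{2,5}; (4,4)→{2,4,6}; (5,1)→{1,2}. Safe: 3, 7. Place at column 7.
Row 7: attacked by (1,6)→{6}; (2,8)→{3,8}; (3,2)→{2,6}; (4,4)→{1,4,7}; (5,1)→{1,3}; (6,7)→{6,7,8}. Safe: 5. Place at column 5.
Row 8: attacked by (1,6)→{6}; (2,8)→{2,8}; (3,2)→{2,7}; (4,4)→{4,8}; (5,1)→{1,4}; (6,7)→{5,7}; (7,5)→{4,5,6}. Safe: 3. Place at column 3.
Columns [6, 8, 2, 4, 1, 7, 5, 3], r−c [-5, -6, 1, 0, 4, -1, 2, 5], r+c [7, 10, 5, 8, 6, 13, 12, 11] are all distinct, so no two queens attack.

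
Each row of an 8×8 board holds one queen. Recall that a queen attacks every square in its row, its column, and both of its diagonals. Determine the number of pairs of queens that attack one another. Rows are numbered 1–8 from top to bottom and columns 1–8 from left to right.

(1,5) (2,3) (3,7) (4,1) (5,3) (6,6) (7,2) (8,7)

Same column: (2,3)–(5,3) (column 3); (3,7)–(8,7) (column 7).
Same diagonal: (1,5)–(3,7) (|1−3| = |5−7| = 2); (2,3)–(4,1) (|2−4| = |3−1| = 2).
Total attacking pairs: 4.

4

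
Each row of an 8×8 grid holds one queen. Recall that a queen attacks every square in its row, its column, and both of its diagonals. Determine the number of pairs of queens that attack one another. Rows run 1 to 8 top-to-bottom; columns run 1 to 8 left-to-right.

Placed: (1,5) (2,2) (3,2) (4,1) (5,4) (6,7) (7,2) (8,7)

9

Same column: (2,2)–(3,2) (column 2); (2,2)–(7,2) (column 2); (3,2)–(7,2) (column 2); (6,7)–(8,7) (column 7).
Same diagonal: (3,2)–(4,1) (|3−4| = |2−1| = 1); (3,2)–(5,4) (|3−5| = |2−4| = 2); (3,2)–(8,7) (|3−8| = |2−7| = 5); (5,4)–(7,2) (|5−7| = |4−2| = 2); (5,4)–(8,7) (|5−8| = |4−7| = 3).
Total attacking pairs: 9.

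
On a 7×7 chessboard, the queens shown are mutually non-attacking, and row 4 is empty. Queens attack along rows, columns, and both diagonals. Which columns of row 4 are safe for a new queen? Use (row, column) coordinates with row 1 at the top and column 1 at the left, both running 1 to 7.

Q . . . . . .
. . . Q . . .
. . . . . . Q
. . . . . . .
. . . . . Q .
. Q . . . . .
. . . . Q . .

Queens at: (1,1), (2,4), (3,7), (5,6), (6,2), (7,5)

(1,1) attacks row 4 at column 1 and diagonals 4.
(2,4) attacks row 4 at column 4 and diagonals 2, 6.
(3,7) attacks row 4 at column 7 and diagonals 6.
(5,6) attacks row 4 at column 6 and diagonals 5, 7.
(6,2) attacks row 4 at column 2 and diagonals 4.
(7,5) attacks row 4 at column 5 and diagonals 2.
Attacked columns: {1, 2, 4, 5, 6, 7}. Safe: {3}.

columns 3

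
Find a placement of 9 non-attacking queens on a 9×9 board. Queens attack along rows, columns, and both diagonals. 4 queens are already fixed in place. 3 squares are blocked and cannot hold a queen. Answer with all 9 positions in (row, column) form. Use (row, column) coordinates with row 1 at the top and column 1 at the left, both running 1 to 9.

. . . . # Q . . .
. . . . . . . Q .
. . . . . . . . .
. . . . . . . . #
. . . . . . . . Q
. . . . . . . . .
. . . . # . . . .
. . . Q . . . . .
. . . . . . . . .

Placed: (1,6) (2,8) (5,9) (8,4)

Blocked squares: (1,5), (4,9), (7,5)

(1,6) (2,8) (3,3) (4,1) (5,9) (6,5) (7,2) (8,4) (9,7)

Row 3: attacked by (1,6)→{4,6,8}; (2,8)→{7,8,9}; (5,9)→{7,9}; (8,4)→{4,9}. Safe: 1, 2, 3, 5. Place at column 3.
Row 4: attacked by (1,6)→{3,6,9}; (2,8)→{6,8}; (3,3)→{2,3,4}; (5,9)→{8,9}; (8,4)→{4,8}. Blocked: 9. Safe: 1, 5, 7. Place at column 1.
Row 6: attacked by (1,6)→{1,6}; (2,8)→{4,8}; (3,3)→{3,6}; (4,1)→{1,3}; (5,9)→{8,9}; (8,4)→{2,4,6}. Safe: 5, 7. Place at column 5.
Row 7: attacked by (1,6)→{6}; (2,8)→{3,8}; (3,3)→{3,7}; (4,1)→{1,4}; (5,9)→{7,9}; (6,5)→{4,5,6}; (8,4)→{3,4,5}. Blocked: 5. Safe: 2. Place at column 2.
Row 9: attacked by (1,6)→{6}; (2,8)→{1,8}; (3,3)→{3,9}; (4,1)→{1,6}; (5,9)→{5,9}; (6,5)→{2,5,8}; (7,2)→{2,4}; (8,4)→{3,4,5}. Safe: 7. Place at column 7.
Columns [6, 8, 3, 1, 9, 5, 2, 4, 7], r−c [-5, -6, 0, 3, -4, 1, 5, 4, 2], r+c [7, 10, 6, 5, 14, 11, 9, 12, 16] are all distinct, so no two queens attack.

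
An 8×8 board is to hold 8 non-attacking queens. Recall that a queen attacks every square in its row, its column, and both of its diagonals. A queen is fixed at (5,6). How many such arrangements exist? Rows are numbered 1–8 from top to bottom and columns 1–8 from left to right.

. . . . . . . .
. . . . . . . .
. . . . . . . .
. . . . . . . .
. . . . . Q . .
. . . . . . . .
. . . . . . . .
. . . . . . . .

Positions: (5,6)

12

Branch on row 1: col 1 → 0; col 3 → 2; col 4 → 6; col 5 → 0; col 7 → 3; col 8 → 1.
Sum: 0 + 2 + 6 + 0 + 3 + 1 = 12.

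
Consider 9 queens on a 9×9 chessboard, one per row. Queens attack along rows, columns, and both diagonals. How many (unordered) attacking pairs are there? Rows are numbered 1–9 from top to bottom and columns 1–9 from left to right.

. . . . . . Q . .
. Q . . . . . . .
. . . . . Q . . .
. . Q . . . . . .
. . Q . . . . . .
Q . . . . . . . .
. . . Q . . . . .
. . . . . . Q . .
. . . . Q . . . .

Same column: (1,7)–(8,7) (column 7); (4,3)–(5,3) (column 3).
Same diagonal: (1,7)–(5,3) (|1−5| = |7−3| = 4); (4,3)–(6,1) (|4−6| = |3−1| = 2); (4,3)–(8,7) (|4−8| = |3−7| = 4).
Total attacking pairs: 5.

5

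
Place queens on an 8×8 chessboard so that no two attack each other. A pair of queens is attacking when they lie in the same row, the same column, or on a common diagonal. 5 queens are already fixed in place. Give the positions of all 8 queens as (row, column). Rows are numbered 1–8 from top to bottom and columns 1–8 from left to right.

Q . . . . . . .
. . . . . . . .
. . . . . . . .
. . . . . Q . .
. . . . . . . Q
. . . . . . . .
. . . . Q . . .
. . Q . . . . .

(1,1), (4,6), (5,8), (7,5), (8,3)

Row 2: attacked by (1,1)→{1,2}; (4,6)→{4,6,8}; (5,8)→{5,8}; (7,5)→{5}; (8,3)→{3}. Safe: 7. Place at column 7.
Row 3: attacked by (1,1)→{1,3}; (2,7)→{6,7,8}; (4,6)→{5,6,7}; (5,8)→{6,8}; (7,5)→{1,5}; (8,3)→{3,8}. Safe: 2, 4. Place at column 4.
Row 6: attacked by (1,1)→{1,6}; (2,7)→{3,7}; (3,4)→{1,4,7}; (4,6)→{4,6,8}; (5,8)→{7,8}; (7,5)→{4,5,6}; (8,3)→{1,3,5}. Safe: 2. Place at column 2.
Columns [1, 7, 4, 6, 8, 2, 5, 3], r−c [0, -5, -1, -2, -3, 4, 2, 5], r+c [2, 9, 7, 10, 13, 8, 12, 11] are all distinct, so no two queens attack.

(1,1) (2,7) (3,4) (4,6) (5,8) (6,2) (7,5) (8,3)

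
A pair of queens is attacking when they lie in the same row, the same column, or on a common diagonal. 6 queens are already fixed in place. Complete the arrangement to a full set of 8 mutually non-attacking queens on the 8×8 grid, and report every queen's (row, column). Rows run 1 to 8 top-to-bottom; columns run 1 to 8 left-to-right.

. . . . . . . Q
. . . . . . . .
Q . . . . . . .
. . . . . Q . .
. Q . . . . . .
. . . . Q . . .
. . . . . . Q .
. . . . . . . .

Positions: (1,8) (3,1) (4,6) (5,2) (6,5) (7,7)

Row 2: attacked by (1,8)→{7,8}; (3,1)→{1,2}; (4,6)→{4,6,8}; (5,2)→{2,5}; (6,5)→{1,5}; (7,7)→{2,7}. Safe: 3. Place at column 3.
Row 8: attacked by (1,8)→{1,8}; (2,3)→{3}; (3,1)→{1,6}; (4,6)→{2,6}; (5,2)→{2,5}; (6,5)→{3,5,7}; (7,7)→{6,7,8}. Safe: 4. Place at column 4.
Columns [8, 3, 1, 6, 2, 5, 7, 4], r−c [-7, -1, 2, -2, 3, 1, 0, 4], r+c [9, 5, 4, 10, 7, 11, 14, 12] are all distinct, so no two queens attack.

(1,8) (2,3) (3,1) (4,6) (5,2) (6,5) (7,7) (8,4)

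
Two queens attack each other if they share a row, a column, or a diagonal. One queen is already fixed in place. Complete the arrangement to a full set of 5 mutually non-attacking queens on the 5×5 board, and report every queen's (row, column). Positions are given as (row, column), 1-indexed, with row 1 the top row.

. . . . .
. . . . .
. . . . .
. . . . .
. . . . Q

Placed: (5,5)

(1,3) (2,1) (3,4) (4,2) (5,5)

Row 1: attacked by (5,5)→{1,5}. Safe: 2, 3, 4. Place at column 3.
Row 2: attacked by (1,3)→{2,3,4}; (5,5)→{2,5}. Safe: 1. Place at column 1.
Row 3: attacked by (1,3)→{1,3,5}; (2,1)→{1,2}; (5,5)→{3,5}. Safe: 4. Place at column 4.
Row 4: attacked by (1,3)→{3}; (2,1)→{1,3}; (3,4)→{3,4,5}; (5,5)→{4,5}. Safe: 2. Place at column 2.
Columns [3, 1, 4, 2, 5], r−c [-2, 1, -1, 2, 0], r+c [4, 3, 7, 6, 10] are all distinct, so no two queens attack.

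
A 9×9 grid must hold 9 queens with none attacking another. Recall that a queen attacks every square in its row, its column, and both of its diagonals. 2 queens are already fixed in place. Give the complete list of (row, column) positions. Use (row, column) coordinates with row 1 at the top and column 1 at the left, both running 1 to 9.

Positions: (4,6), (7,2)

Row 1: attacked by (4,6)→{3,6,9}; (7,2)→{2,8}. Safe: 1, 4, 5, 7. Place at column 7.
Row 2: attacked by (1,7)→{6,7,8}; (4,6)→{4,6,8}; (7,2)→{2,7}. Safe: 1, 3, 5, 9. Place at column 3.
Row 3: attacked by (1,7)→{5,7,9}; (2,3)→{2,3,4}; (4,6)→{5,6,7}; (7,2)→{2,6}. Safe: 1, 8. Place at column 1.
Row 5: attacked by (1,7)→{3,7}; (2,3)→{3,6}; (3,1)→{1,3}; (4,6)→{5,6,7}; (7,2)→{2,4}. Safe: 8, 9. Place at column 8.
Row 6: attacked by (1,7)→{2,7}; (2,3)→{3,7}; (3,1)→{1,4}; (4,6)→{4,6,8}; (5,8)→{7,8,9}; (7,2)→{1,2,3}. Safe: 5. Place at column 5.
Row 8: attacked by (1,7)→{7}; (2,3)→{3,9}; (3,1)→{1,6}; (4,6)→{2,6}; (5,8)→{5,8}; (6,5)→{3,5,7}; (7,2)→{1,2,3}. Safe: 4. Place at column 4.
Row 9: attacked by (1,7)→{7}; (2,3)→{3}; (3,1)→{1,7}; (4,6)→{1,6}; (5,8)→{4,8}; (6,5)→{2,5,8}; (7,2)→{2,4}; (8,4)→{3,4,5}. Safe: 9. Place at column 9.
Columns [7, 3, 1, 6, 8, 5, 2, 4, 9], r−c [-6, -1, 2, -2, -3, 1, 5, 4, 0], r+c [8, 5, 4, 10, 13, 11, 9, 12, 18] are all distinct, so no two queens attack.

(1,7) (2,3) (3,1) (4,6) (5,8) (6,5) (7,2) (8,4) (9,9)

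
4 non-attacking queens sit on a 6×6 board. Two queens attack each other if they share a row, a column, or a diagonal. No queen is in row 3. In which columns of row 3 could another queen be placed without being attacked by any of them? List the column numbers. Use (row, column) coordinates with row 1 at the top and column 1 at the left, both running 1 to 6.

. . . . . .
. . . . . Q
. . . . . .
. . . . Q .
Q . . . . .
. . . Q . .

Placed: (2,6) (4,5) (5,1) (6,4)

(2,6) attacks row 3 at column 6 and diagonals 5.
(4,5) attacks row 3 at column 5 and diagonals 4, 6.
(5,1) attacks row 3 at column 1 and diagonals 3.
(6,4) attacks row 3 at column 4 and diagonals 1.
Attacked columns: {1, 3, 4, 5, 6}. Safe: {2}.

columns 2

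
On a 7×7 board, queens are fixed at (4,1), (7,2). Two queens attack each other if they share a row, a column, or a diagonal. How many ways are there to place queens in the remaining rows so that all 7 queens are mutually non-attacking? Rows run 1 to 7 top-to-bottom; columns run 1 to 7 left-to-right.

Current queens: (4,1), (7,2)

2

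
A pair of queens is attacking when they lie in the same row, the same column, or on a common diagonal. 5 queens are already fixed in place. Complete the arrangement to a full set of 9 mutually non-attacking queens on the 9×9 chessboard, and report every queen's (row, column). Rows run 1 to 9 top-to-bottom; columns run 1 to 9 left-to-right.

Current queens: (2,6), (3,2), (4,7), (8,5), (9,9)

(1,3) (2,6) (3,2) (4,7) (5,1) (6,4) (7,8) (8,5) (9,9)

Row 1: attacked by (2,6)→{5,6,7}; (3,2)→{2,4}; (4,7)→{4,7}; (8,5)→{5}; (9,9)→{1,9}. Safe: 3, 8. Place at column 3.
Row 5: attacked by (1,3)→{3,7}; (2,6)→{3,6,9}; (3,2)→{2,4}; (4,7)→{6,7,8}; (8,5)→{2,5,8}; (9,9)→{5,9}. Safe: 1. Place at column 1.
Row 6: attacked by (1,3)→{3,8}; (2,6)→{2,6}; (3,2)→{2,5}; (4,7)→{5,7,9}; (5,1)→{1,2}; (8,5)→{3,5,7}; (9,9)→{6,9}. Safe: 4. Place at column 4.
Row 7: attacked by (1,3)→{3,9}; (2,6)→{1,6}; (3,2)→{2,6}; (4,7)→{4,7}; (5,1)→{1,3}; (6,4)→{3,4,5}; (8,5)→{4,5,6}; (9,9)→{7,9}. Safe: 8. Place at column 8.
Columns [3, 6, 2, 7, 1, 4, 8, 5, 9], r−c [-2, -4, 1, -3, 4, 2, -1, 3, 0], r+c [4, 8, 5, 11, 6, 10, 15, 13, 18] are all distinct, so no two queens attack.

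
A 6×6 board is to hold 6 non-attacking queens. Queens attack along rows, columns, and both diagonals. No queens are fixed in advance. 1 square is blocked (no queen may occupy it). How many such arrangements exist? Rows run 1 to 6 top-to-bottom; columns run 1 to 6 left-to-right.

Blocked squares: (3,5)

Branch on row 1: col 1 → 0; col 2 → 1; col 3 → 1; col 4 → 0; col 5 → 1; col 6 → 0.
Sum: 0 + 1 + 1 + 0 + 1 + 0 = 3.

3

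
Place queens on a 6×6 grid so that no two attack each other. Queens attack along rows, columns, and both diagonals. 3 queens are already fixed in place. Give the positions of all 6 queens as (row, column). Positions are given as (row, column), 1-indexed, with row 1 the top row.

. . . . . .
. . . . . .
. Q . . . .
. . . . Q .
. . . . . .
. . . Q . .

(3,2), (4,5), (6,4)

(1,3) (2,6) (3,2) (4,5) (5,1) (6,4)

Row 1: attacked by (3,2)→{2,4}; (4,5)→{2,5}; (6,4)→{4}. Safe: 1, 3, 6. Place at column 3.
Row 2: attacked by (1,3)→{2,3,4}; (3,2)→{1,2,3}; (4,5)→{3,5}; (6,4)→{4}. Safe: 6. Place at column 6.
Row 5: attacked by (1,3)→{3}; (2,6)→{3,6}; (3,2)→{2,4}; (4,5)→{4,5,6}; (6,4)→{3,4,5}. Safe: 1. Place at column 1.
Columns [3, 6, 2, 5, 1, 4], r−c [-2, -4, 1, -1, 4, 2], r+c [4, 8, 5, 9, 6, 10] are all distinct, so no two queens attack.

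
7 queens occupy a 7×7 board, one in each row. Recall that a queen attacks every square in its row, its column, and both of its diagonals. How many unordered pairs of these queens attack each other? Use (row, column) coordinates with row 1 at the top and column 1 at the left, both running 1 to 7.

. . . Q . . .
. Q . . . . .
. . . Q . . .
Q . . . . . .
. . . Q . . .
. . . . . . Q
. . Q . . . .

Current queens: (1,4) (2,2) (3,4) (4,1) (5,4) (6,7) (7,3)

Same column: (1,4)–(3,4) (column 4); (1,4)–(5,4) (column 4); (3,4)–(5,4) (column 4).
Same diagonal: (1,4)–(4,1) (|1−4| = |4−1| = 3); (3,4)–(6,7) (|3−6| = |4−7| = 3).
Total attacking pairs: 5.

5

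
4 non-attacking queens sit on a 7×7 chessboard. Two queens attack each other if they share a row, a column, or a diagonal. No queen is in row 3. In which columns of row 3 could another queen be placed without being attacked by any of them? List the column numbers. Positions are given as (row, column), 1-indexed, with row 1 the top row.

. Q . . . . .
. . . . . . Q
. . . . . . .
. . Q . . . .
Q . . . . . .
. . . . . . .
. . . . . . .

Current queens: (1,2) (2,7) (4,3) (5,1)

columns 5

(1,2) attacks row 3 at column 2 and diagonals 4.
(2,7) attacks row 3 at column 7 and diagonals 6.
(4,3) attacks row 3 at column 3 and diagonals 2, 4.
(5,1) attacks row 3 at column 1 and diagonals 3.
Attacked columns: {1, 2, 3, 4, 6, 7}. Safe: {5}.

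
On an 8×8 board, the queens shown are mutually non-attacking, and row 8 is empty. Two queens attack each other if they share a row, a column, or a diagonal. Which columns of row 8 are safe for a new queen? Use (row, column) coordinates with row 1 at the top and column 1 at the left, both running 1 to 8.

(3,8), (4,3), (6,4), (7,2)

columns 5

(3,8) attacks row 8 at column 8 and diagonals 3.
(4,3) attacks row 8 at column 3 and diagonals 7.
(6,4) attacks row 8 at column 4 and diagonals 2, 6.
(7,2) attacks row 8 at column 2 and diagonals 1, 3.
Attacked columns: {1, 2, 3, 4, 6, 7, 8}. Safe: {5}.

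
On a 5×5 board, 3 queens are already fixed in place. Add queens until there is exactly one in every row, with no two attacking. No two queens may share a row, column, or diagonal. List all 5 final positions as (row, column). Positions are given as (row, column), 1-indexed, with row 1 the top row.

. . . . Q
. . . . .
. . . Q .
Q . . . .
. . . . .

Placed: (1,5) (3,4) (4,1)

Row 2: attacked by (1,5)→{4,5}; (3,4)→{3,4,5}; (4,1)→{1,3}. Safe: 2. Place at column 2.
Row 5: attacked by (1,5)→{1,5}; (2,2)→{2,5}; (3,4)→{2,4}; (4,1)→{1,2}. Safe: 3. Place at column 3.
Columns [5, 2, 4, 1, 3], r−c [-4, 0, -1, 3, 2], r+c [6, 4, 7, 5, 8] are all distinct, so no two queens attack.

(1,5) (2,2) (3,4) (4,1) (5,3)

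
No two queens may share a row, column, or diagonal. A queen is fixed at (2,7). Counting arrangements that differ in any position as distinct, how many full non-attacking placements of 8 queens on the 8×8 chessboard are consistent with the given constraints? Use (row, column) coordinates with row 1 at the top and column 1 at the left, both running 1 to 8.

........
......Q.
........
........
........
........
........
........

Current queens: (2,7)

16

Branch on row 1: col 1 → 2; col 2 → 2; col 3 → 2; col 4 → 4; col 5 → 6.
Sum: 2 + 2 + 2 + 4 + 6 = 16.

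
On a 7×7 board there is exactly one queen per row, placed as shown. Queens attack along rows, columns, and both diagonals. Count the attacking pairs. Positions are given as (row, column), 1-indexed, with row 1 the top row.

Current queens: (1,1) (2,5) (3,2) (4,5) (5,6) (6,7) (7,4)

Same column: (2,5)–(4,5) (column 5).
Same diagonal: (4,5)–(5,6) (|4−5| = |5−6| = 1); (4,5)–(6,7) (|4−6| = |5−7| = 2); (5,6)–(6,7) (|5−6| = |6−7| = 1); (5,6)–(7,4) (|5−7| = |6−4| = 2).
Total attacking pairs: 5.

5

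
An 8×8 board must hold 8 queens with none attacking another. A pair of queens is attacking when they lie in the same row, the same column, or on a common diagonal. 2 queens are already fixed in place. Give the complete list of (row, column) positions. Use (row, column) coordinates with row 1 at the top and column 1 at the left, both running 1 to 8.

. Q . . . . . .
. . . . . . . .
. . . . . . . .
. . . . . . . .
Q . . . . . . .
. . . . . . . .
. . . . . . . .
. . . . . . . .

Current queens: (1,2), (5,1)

(1,2) (2,5) (3,7) (4,4) (5,1) (6,8) (7,6) (8,3)

Row 2: attacked by (1,2)→{1,2,3}; (5,1)→{1,4}. Safe: 5, 6, 7, 8. Place at column 5.
Row 3: attacked by (1,2)→{2,4}; (2,5)→{4,5,6}; (5,1)→{1,3}. Safe: 7, 8. Place at column 7.
Row 4: attacked by (1,2)→{2,5}; (2,5)→{3,5,7}; (3,7)→{6,7,8}; (5,1)→{1,2}. Safe: 4. Place at column 4.
Row 6: attacked by (1,2)→{2,7}; (2,5)→{1,5}; (3,7)→{4,7}; (4,4)→{2,4,6}; (5,1)→{1,2}. Safe: 3, 8. Place at column 8.
Row 7: attacked by (1,2)→{2,8}; (2,5)→{5}; (3,7)→{3,7}; (4,4)→{1,4,7}; (5,1)→{1,3}; (6,8)→{7,8}. Safe: 6. Place at column 6.
Row 8: attacked by (1,2)→{2}; (2,5)→{5}; (3,7)→{2,7}; (4,4)→{4,8}; (5,1)→{1,4}; (6,8)→{6,8}; (7,6)→{5,6,7}. Safe: 3. Place at column 3.
Columns [2, 5, 7, 4, 1, 8, 6, 3], r−c [-1, -3, -4, 0, 4, -2, 1, 5], r+c [3, 7, 10, 8, 6, 14, 13, 11] are all distinct, so no two queens attack.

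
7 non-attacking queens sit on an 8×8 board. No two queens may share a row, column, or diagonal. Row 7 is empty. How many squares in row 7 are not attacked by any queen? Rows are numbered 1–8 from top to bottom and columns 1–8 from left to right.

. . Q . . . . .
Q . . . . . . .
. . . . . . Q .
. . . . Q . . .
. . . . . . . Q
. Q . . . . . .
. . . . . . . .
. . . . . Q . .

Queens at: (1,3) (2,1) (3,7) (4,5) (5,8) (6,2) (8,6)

(1,3) attacks row 7 at column 3.
(2,1) attacks row 7 at column 1 and diagonals 6.
(3,7) attacks row 7 at column 7 and diagonals 3.
(4,5) attacks row 7 at column 5 and diagonals 2, 8.
(5,8) attacks row 7 at column 8 and diagonals 6.
(6,2) attacks row 7 at column 2 and diagonals 1, 3.
(8,6) attacks row 7 at column 6 and diagonals 5, 7.
Attacked columns: {1, 2, 3, 5, 6, 7, 8}. Safe: {4}.

1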